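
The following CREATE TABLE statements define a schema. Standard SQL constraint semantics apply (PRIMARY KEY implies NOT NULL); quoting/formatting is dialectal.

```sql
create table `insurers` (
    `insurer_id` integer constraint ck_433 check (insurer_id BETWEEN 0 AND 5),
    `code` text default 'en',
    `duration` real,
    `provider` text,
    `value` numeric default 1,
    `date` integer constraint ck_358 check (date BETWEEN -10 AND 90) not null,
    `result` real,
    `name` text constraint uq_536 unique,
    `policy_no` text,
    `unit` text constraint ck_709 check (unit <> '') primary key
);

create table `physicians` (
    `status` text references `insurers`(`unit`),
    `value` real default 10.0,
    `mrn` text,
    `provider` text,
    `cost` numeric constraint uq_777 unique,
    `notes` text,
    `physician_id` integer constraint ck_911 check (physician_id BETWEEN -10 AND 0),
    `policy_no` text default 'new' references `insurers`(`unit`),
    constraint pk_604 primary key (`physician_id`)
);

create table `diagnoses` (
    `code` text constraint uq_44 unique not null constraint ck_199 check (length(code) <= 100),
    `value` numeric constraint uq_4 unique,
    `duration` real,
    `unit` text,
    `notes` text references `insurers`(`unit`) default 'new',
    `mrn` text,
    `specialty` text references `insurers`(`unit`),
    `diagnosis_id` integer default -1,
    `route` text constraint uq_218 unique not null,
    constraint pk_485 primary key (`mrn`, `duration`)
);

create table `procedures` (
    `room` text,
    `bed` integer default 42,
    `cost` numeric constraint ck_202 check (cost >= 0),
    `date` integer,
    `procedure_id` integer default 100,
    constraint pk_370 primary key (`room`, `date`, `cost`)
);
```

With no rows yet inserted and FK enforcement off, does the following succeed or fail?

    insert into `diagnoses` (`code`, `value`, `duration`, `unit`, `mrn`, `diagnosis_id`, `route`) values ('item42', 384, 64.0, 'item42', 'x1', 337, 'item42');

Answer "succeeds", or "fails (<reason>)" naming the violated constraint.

NOT NULL columns: code is supplied; duration is supplied; mrn is supplied; route is supplied.
CHECK constraints: 'item42' satisfies (length(code) <= 100).
No constraint is violated.

succeeds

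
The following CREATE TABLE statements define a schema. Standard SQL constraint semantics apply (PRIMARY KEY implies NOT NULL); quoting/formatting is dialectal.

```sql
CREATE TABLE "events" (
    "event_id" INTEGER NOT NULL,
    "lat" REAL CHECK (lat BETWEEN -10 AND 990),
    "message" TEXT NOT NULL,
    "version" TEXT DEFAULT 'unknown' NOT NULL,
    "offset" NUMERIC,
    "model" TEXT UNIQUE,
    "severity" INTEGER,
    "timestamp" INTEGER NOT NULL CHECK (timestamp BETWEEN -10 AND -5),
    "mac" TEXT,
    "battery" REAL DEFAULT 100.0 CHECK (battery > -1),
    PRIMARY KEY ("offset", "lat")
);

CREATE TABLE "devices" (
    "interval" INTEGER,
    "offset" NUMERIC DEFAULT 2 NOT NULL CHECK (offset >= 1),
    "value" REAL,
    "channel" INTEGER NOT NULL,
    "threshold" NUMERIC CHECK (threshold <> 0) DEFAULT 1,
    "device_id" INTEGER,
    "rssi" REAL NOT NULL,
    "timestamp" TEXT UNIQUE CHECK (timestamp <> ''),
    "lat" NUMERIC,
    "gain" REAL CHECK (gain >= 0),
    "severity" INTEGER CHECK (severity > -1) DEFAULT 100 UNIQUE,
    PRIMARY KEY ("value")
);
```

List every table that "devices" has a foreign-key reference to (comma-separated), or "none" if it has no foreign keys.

none

No column in devices has a REFERENCES clause.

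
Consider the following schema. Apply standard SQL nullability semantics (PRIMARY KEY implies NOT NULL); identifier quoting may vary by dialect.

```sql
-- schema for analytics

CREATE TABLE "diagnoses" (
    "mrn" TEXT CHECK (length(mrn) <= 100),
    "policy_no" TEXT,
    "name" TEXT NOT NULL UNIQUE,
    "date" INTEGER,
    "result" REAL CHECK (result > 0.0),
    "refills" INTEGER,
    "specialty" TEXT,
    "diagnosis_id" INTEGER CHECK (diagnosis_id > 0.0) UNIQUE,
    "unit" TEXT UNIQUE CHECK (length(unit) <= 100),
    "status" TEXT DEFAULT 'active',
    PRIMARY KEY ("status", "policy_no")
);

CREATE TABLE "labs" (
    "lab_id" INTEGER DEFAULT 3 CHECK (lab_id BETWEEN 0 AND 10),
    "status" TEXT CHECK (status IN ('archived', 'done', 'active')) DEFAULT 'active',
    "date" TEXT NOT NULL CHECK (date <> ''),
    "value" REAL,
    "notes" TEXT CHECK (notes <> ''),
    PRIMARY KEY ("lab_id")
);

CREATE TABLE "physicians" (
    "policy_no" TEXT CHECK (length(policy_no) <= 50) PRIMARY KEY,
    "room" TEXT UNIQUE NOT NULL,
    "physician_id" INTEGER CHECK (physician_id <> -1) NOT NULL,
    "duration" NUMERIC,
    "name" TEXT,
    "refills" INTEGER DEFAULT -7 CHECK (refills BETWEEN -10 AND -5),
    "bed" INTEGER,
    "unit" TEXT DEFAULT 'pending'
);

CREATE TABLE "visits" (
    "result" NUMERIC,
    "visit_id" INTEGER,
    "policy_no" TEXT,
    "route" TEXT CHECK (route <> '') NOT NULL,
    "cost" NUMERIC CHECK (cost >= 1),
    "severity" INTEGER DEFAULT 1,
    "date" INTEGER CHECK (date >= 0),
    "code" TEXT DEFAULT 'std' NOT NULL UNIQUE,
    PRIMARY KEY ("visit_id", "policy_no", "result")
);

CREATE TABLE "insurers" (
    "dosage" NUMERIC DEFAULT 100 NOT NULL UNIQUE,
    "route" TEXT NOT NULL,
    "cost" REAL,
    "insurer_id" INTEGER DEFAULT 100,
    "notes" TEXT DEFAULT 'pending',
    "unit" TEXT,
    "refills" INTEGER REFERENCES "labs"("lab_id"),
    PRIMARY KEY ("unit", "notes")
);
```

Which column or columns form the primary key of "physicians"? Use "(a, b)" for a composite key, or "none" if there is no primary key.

policy_no is declared PRIMARY KEY inline on the column.

policy_no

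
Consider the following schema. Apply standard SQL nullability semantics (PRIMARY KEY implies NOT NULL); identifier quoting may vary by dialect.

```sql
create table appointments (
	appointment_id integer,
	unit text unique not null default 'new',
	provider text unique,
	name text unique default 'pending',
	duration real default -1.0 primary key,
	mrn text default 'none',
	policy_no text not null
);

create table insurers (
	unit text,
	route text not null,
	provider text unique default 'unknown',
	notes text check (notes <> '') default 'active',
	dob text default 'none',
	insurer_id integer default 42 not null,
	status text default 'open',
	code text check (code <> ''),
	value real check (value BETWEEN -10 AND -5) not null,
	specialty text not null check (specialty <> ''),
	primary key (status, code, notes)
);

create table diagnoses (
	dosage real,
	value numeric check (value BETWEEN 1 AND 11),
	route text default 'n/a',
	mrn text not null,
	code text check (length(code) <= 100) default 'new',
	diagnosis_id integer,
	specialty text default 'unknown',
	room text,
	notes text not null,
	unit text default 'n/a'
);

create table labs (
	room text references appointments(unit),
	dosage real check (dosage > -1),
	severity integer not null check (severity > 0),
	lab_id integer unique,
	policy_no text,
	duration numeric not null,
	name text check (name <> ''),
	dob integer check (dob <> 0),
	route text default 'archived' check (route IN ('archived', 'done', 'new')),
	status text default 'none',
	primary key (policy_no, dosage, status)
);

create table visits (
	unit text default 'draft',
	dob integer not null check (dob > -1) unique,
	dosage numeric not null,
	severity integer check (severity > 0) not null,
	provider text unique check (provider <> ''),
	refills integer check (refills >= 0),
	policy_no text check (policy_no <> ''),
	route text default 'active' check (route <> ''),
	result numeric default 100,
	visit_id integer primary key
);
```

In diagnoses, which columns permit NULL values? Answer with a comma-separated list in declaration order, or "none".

- dosage: no NOT NULL constraint applies → nullable.
- value: CHECK does not forbid NULL (a CHECK constraint passes when its expression is NULL) → nullable.
- route: DEFAULT only fills an omitted column; an explicit NULL is still allowed → nullable.
- mrn: declared NOT NULL → not nullable.
- code: CHECK does not forbid NULL (a CHECK constraint passes when its expression is NULL) → nullable.
- diagnosis_id: no NOT NULL constraint applies → nullable.
- specialty: DEFAULT only fills an omitted column; an explicit NULL is still allowed → nullable.
- room: no NOT NULL constraint applies → nullable.
- notes: declared NOT NULL → not nullable.
- unit: DEFAULT only fills an omitted column; an explicit NULL is still allowed → nullable.

dosage, value, route, code, diagnosis_id, specialty, room, unit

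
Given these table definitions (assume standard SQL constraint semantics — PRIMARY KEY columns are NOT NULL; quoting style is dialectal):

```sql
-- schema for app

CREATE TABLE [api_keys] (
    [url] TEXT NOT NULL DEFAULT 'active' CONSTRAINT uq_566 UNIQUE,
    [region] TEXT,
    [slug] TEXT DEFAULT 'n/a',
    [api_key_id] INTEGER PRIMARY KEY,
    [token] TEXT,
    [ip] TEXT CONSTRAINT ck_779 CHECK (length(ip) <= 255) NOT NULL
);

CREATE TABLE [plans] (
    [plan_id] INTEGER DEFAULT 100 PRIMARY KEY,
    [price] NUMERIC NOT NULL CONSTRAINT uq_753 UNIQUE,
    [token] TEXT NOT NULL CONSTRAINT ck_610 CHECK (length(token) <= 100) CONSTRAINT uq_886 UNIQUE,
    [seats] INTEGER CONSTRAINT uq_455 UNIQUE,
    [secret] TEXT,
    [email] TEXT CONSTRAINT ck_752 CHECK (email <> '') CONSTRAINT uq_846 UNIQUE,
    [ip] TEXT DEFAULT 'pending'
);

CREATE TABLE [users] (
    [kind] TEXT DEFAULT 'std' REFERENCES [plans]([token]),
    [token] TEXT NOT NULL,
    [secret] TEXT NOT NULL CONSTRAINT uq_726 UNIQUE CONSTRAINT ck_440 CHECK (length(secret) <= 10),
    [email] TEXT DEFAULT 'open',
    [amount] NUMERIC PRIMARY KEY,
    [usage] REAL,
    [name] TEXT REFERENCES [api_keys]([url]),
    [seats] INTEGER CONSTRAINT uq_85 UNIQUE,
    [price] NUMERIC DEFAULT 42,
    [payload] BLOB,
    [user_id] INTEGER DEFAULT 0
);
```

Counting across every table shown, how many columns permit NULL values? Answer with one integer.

15

api_keys: 3 nullable (region, slug, token — PK (api_key_id) and explicit NOT NULL columns excluded).
plans: 4 nullable (seats, secret, email, ip — PK (plan_id) and explicit NOT NULL columns excluded).
users: 8 nullable (kind, email, usage, name, seats, price, payload, user_id — PK (amount) and explicit NOT NULL columns excluded).
Total: 3 + 4 + 8 = 15.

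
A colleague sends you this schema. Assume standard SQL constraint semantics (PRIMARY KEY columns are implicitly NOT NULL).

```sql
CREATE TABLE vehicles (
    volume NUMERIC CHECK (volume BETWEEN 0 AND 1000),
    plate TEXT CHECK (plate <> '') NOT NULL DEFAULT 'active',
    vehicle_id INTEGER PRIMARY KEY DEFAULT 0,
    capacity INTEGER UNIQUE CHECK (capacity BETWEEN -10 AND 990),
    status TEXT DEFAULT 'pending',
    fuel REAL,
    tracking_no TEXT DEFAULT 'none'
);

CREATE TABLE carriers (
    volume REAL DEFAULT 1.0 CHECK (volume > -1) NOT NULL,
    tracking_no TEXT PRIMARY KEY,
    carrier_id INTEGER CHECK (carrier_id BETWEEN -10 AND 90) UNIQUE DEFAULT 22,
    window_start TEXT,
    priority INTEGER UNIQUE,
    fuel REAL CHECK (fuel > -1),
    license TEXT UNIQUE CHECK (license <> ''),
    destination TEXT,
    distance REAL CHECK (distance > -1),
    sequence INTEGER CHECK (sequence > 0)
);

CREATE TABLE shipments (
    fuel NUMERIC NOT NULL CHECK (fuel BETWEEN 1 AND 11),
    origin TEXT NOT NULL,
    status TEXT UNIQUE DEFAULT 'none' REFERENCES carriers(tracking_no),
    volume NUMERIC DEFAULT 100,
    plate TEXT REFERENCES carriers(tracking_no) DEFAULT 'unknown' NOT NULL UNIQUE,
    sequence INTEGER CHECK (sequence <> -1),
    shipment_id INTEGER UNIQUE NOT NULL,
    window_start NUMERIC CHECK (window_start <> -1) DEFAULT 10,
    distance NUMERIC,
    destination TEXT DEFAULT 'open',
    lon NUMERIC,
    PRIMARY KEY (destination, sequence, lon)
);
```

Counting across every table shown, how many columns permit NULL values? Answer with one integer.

17

vehicles: 5 nullable (volume, capacity, status, fuel, tracking_no — PK (vehicle_id) and explicit NOT NULL columns excluded).
carriers: 8 nullable (carrier_id, window_start, priority, fuel, license, destination, distance, sequence — PK (tracking_no) and explicit NOT NULL columns excluded).
shipments: 4 nullable (status, volume, window_start, distance — PK (destination, sequence, lon) and explicit NOT NULL columns excluded).
Total: 5 + 8 + 4 = 17.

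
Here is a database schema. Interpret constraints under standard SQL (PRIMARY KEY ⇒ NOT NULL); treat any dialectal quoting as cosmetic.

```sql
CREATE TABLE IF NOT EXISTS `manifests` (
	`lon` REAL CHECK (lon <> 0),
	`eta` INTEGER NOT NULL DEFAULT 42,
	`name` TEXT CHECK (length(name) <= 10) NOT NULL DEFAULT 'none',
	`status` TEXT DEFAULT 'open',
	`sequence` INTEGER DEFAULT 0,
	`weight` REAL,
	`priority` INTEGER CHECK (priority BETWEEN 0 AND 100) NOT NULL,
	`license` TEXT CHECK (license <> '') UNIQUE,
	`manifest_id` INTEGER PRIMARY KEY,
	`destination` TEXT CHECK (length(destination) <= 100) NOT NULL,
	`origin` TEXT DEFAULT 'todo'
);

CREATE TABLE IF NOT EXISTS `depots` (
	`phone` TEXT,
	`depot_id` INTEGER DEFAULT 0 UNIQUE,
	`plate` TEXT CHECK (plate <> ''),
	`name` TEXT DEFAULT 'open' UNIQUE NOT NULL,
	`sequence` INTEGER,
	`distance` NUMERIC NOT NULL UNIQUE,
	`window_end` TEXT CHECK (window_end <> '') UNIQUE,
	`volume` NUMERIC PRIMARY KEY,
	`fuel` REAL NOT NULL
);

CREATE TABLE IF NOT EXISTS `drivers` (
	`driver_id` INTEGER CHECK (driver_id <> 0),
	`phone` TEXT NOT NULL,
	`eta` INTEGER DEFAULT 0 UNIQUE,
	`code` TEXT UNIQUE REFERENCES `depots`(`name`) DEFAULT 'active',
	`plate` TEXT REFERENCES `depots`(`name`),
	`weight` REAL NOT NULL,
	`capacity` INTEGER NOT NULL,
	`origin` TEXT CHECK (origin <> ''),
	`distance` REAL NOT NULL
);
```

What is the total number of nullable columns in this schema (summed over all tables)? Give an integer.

16

manifests: 6 nullable (lon, status, sequence, weight, license, origin — PK (manifest_id) and explicit NOT NULL columns excluded).
depots: 5 nullable (phone, depot_id, plate, sequence, window_end — PK (volume) and explicit NOT NULL columns excluded).
drivers: 5 nullable (driver_id, eta, code, plate, origin — PK none and explicit NOT NULL columns excluded).
Total: 6 + 5 + 5 = 16.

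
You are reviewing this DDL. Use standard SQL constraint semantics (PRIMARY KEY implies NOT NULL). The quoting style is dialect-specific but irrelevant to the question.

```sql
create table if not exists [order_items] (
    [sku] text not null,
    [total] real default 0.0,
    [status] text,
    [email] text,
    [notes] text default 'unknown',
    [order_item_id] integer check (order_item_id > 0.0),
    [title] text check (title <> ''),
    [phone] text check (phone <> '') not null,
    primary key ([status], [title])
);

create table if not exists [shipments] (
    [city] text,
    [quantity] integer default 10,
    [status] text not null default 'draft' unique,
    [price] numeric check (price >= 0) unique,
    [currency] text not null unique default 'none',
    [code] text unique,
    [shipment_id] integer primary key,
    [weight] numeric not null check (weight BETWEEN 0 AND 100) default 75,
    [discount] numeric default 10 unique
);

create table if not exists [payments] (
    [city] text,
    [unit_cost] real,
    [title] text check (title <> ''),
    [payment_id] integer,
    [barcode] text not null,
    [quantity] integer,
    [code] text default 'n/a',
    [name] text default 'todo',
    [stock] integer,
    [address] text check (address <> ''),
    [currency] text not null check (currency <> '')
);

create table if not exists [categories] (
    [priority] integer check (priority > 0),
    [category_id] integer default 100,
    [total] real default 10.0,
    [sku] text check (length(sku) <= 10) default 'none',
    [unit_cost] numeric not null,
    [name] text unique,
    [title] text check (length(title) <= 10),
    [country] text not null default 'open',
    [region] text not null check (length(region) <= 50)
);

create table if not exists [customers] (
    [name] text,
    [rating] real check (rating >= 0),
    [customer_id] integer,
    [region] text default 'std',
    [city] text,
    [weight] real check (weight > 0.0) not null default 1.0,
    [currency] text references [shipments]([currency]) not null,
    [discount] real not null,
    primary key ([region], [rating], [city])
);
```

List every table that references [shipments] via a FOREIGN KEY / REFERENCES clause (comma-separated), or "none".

- customers.currency references shipments(currency).

customers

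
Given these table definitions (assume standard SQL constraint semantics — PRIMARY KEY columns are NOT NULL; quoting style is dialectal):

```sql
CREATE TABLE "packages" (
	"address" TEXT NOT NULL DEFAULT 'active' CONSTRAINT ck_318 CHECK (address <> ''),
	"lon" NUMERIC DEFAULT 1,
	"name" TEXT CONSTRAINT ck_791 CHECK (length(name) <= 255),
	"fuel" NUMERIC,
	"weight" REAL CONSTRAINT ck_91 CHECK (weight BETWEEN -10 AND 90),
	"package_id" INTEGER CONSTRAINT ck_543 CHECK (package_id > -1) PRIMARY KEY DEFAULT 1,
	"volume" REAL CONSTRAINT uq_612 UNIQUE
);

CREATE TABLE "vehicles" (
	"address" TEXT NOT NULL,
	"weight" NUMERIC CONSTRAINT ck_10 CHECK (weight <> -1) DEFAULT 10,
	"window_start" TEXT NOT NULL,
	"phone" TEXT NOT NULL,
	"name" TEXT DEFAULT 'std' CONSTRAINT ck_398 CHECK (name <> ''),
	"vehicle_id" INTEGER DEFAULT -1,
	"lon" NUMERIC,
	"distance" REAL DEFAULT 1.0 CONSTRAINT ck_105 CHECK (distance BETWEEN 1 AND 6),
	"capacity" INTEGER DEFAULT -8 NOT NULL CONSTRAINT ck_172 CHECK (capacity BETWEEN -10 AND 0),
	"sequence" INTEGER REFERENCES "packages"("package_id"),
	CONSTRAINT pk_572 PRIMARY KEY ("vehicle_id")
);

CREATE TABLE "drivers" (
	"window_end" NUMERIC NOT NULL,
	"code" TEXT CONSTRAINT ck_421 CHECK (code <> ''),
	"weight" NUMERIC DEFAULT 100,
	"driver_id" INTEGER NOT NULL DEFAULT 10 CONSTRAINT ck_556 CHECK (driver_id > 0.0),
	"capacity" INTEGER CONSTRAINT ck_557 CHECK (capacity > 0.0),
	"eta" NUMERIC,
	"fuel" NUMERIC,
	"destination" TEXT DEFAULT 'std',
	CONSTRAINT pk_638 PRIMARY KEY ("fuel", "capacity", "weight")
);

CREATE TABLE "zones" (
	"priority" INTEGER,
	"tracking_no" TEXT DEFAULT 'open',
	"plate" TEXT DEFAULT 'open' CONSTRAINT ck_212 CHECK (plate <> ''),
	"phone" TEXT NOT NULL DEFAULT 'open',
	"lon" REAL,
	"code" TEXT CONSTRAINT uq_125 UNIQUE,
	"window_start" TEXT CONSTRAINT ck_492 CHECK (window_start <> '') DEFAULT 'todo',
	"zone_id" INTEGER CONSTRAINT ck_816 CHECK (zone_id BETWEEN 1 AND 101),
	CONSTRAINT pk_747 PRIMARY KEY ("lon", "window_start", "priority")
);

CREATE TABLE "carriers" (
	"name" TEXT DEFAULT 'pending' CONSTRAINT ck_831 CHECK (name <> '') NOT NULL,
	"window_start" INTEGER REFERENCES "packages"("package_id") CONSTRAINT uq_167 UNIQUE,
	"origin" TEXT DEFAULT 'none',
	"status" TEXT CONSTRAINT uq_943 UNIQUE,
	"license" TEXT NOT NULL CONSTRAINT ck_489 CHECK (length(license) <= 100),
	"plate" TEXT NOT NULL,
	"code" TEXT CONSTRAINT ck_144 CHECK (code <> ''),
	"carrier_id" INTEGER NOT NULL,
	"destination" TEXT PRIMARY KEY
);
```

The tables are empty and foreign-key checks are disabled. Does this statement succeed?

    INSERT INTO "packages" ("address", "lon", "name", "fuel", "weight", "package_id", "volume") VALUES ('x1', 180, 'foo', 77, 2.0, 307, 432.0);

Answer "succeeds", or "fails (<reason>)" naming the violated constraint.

succeeds

NOT NULL columns: address is supplied; package_id is supplied.
CHECK constraints: 'x1' satisfies (address <> ''); 'foo' satisfies (length(name) <= 255); 2.0 satisfies (weight BETWEEN -10 AND 90); 307 satisfies (package_id > -1).
No constraint is violated.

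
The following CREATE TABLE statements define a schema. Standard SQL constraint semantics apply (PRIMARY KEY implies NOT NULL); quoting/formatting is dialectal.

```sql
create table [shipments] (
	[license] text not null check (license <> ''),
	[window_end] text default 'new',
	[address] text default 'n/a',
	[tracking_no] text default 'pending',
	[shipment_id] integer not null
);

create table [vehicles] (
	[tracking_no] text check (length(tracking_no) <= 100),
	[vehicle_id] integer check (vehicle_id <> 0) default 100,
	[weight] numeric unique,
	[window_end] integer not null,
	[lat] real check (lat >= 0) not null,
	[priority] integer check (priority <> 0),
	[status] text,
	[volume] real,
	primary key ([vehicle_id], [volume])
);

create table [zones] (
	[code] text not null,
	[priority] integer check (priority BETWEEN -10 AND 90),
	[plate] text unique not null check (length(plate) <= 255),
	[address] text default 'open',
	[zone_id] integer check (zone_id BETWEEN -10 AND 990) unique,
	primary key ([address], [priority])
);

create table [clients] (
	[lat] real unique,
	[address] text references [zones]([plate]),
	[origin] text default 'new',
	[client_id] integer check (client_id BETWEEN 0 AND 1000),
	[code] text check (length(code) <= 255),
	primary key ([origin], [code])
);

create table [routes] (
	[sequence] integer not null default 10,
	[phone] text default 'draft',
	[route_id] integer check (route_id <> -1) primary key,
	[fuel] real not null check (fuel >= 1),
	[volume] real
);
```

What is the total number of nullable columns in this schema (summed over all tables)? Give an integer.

13

shipments: 3 nullable (window_end, address, tracking_no — PK none and explicit NOT NULL columns excluded).
vehicles: 4 nullable (tracking_no, weight, priority, status — PK (vehicle_id, volume) and explicit NOT NULL columns excluded).
zones: 1 nullable (zone_id — PK (address, priority) and explicit NOT NULL columns excluded).
clients: 3 nullable (lat, address, client_id — PK (origin, code) and explicit NOT NULL columns excluded).
routes: 2 nullable (phone, volume — PK (route_id) and explicit NOT NULL columns excluded).
Total: 3 + 4 + 1 + 3 + 2 = 13.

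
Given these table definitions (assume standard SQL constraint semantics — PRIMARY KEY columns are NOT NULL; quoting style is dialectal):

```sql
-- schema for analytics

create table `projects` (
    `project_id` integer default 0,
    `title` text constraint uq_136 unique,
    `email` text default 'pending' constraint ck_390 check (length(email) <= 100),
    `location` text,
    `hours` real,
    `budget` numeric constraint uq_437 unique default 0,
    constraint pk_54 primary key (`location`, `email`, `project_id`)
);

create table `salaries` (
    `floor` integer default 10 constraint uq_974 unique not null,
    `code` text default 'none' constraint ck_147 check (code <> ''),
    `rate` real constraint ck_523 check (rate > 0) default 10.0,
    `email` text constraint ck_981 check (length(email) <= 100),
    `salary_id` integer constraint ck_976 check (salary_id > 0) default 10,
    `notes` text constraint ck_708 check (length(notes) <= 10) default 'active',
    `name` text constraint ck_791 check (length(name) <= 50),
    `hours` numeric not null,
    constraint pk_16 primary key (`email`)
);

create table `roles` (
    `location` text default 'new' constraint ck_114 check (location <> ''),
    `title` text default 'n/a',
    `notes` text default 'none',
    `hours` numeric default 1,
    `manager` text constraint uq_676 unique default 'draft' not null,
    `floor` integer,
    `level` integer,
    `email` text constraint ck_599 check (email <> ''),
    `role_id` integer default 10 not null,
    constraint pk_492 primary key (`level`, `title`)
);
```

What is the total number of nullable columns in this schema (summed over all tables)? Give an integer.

13

projects: 3 nullable (title, hours, budget — PK (location, email, project_id) and explicit NOT NULL columns excluded).
salaries: 5 nullable (code, rate, salary_id, notes, name — PK (email) and explicit NOT NULL columns excluded).
roles: 5 nullable (location, notes, hours, floor, email — PK (level, title) and explicit NOT NULL columns excluded).
Total: 3 + 5 + 5 = 13.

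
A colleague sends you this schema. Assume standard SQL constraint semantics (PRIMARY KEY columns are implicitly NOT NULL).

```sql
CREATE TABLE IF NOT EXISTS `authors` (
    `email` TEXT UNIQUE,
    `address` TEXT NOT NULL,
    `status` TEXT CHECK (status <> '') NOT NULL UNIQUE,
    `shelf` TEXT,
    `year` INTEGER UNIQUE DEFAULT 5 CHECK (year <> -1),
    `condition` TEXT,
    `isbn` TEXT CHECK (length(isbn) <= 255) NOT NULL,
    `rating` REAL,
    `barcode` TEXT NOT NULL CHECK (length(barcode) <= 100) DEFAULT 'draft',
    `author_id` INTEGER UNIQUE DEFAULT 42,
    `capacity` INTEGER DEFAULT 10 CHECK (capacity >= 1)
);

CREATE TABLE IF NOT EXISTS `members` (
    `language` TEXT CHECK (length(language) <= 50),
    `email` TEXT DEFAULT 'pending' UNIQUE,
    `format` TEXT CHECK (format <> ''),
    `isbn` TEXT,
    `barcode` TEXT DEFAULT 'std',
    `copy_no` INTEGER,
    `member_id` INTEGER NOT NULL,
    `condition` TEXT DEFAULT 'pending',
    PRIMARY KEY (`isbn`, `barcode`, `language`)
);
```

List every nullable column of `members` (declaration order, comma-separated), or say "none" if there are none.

- language: part of the PRIMARY KEY, which implies NOT NULL → not nullable.
- email: UNIQUE does not imply NOT NULL → nullable.
- format: CHECK does not forbid NULL (a CHECK constraint passes when its expression is NULL) → nullable.
- isbn: part of the PRIMARY KEY, which implies NOT NULL → not nullable.
- barcode: part of the PRIMARY KEY, which implies NOT NULL → not nullable.
- copy_no: no NOT NULL constraint applies → nullable.
- member_id: declared NOT NULL → not nullable.
- condition: DEFAULT only fills an omitted column; an explicit NULL is still allowed → nullable.

email, format, copy_no, condition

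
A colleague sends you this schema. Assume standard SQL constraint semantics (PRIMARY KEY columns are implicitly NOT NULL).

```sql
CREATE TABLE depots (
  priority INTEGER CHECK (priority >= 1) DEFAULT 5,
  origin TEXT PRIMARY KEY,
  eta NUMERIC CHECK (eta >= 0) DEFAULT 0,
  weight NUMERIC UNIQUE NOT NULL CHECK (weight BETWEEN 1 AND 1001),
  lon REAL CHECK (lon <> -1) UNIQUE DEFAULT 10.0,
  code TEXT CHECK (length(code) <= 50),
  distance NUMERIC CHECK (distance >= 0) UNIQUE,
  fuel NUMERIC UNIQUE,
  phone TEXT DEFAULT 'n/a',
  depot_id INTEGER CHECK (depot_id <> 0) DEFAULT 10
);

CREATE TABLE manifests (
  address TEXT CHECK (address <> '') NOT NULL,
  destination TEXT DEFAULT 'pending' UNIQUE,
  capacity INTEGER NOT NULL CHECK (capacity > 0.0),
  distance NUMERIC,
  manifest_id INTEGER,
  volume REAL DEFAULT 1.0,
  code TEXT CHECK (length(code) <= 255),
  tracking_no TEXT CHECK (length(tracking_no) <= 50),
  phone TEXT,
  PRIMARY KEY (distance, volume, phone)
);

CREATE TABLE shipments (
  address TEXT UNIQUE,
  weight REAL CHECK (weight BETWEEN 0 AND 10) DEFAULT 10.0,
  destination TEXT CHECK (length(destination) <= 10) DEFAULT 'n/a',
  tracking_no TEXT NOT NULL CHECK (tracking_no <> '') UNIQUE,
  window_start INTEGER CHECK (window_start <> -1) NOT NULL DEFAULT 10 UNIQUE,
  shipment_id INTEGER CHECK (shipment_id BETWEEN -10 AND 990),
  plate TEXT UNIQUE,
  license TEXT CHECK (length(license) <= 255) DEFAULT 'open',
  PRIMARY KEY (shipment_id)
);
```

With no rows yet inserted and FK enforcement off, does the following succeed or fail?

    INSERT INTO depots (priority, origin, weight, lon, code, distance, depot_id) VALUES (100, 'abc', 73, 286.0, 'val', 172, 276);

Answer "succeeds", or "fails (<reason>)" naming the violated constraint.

succeeds

NOT NULL columns: origin is supplied; weight is supplied.
CHECK constraints: 100 satisfies (priority >= 1); 73 satisfies (weight BETWEEN 1 AND 1001); 286.0 satisfies (lon <> -1); 'val' satisfies (length(code) <= 50); 172 satisfies (distance >= 0); 276 satisfies (depot_id <> 0).
No constraint is violated.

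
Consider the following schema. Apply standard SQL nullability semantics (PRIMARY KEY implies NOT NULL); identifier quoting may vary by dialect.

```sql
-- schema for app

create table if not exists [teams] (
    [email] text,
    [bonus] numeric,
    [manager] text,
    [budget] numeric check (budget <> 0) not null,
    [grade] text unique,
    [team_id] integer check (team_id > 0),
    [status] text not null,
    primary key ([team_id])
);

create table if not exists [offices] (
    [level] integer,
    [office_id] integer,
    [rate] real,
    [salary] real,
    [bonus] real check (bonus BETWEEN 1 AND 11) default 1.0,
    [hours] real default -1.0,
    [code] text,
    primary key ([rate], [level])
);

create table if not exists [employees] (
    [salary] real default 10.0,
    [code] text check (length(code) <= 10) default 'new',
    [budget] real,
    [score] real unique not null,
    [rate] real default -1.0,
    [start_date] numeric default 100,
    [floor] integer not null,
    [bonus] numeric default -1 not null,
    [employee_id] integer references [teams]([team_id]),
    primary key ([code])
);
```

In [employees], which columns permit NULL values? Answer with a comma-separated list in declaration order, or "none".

salary, budget, rate, start_date, employee_id

- salary: DEFAULT only fills an omitted column; an explicit NULL is still allowed → nullable.
- code: part of the PRIMARY KEY, which implies NOT NULL → not nullable.
- budget: no NOT NULL constraint applies → nullable.
- score: declared NOT NULL → not nullable.
- rate: DEFAULT only fills an omitted column; an explicit NULL is still allowed → nullable.
- start_date: DEFAULT only fills an omitted column; an explicit NULL is still allowed → nullable.
- floor: declared NOT NULL → not nullable.
- bonus: declared NOT NULL → not nullable.
- employee_id: a foreign key column may be NULL unless separately constrained → nullable.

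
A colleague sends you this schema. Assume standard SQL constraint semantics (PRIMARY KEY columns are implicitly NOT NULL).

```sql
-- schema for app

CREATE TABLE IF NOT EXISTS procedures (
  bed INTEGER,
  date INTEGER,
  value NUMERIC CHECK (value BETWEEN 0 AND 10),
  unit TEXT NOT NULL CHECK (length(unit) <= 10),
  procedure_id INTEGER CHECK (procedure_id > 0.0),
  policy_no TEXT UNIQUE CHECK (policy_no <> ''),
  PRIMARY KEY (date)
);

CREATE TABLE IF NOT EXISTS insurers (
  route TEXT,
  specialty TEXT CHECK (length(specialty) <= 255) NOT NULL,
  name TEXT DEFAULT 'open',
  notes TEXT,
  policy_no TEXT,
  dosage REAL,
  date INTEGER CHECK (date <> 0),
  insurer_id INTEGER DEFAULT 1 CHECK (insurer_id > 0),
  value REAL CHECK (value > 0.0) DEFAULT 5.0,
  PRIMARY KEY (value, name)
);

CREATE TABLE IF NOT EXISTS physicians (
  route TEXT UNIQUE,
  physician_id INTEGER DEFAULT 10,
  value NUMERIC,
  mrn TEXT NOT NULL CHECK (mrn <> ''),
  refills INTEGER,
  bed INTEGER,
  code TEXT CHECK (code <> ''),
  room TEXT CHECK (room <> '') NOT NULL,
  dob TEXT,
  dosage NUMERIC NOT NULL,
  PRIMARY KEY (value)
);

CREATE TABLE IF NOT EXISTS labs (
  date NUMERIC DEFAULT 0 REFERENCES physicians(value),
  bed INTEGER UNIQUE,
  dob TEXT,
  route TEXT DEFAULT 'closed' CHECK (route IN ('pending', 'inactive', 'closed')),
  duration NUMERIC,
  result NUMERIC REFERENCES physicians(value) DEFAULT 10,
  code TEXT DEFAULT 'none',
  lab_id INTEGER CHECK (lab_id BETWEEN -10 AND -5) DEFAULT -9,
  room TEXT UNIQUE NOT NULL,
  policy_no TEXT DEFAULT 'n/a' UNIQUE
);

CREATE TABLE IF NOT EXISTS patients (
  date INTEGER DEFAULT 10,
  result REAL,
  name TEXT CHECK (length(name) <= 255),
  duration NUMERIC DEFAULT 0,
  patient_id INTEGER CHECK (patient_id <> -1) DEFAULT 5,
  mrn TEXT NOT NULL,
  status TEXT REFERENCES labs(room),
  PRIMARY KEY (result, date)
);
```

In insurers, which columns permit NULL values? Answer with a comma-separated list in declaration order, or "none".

route, notes, policy_no, dosage, date, insurer_id

- route: no NOT NULL constraint applies → nullable.
- specialty: declared NOT NULL → not nullable.
- name: part of the PRIMARY KEY, which implies NOT NULL → not nullable.
- notes: no NOT NULL constraint applies → nullable.
- policy_no: no NOT NULL constraint applies → nullable.
- dosage: no NOT NULL constraint applies → nullable.
- date: CHECK does not forbid NULL (a CHECK constraint passes when its expression is NULL) → nullable.
- insurer_id: CHECK does not forbid NULL (a CHECK constraint passes when its expression is NULL) → nullable.
- value: part of the PRIMARY KEY, which implies NOT NULL → not nullable.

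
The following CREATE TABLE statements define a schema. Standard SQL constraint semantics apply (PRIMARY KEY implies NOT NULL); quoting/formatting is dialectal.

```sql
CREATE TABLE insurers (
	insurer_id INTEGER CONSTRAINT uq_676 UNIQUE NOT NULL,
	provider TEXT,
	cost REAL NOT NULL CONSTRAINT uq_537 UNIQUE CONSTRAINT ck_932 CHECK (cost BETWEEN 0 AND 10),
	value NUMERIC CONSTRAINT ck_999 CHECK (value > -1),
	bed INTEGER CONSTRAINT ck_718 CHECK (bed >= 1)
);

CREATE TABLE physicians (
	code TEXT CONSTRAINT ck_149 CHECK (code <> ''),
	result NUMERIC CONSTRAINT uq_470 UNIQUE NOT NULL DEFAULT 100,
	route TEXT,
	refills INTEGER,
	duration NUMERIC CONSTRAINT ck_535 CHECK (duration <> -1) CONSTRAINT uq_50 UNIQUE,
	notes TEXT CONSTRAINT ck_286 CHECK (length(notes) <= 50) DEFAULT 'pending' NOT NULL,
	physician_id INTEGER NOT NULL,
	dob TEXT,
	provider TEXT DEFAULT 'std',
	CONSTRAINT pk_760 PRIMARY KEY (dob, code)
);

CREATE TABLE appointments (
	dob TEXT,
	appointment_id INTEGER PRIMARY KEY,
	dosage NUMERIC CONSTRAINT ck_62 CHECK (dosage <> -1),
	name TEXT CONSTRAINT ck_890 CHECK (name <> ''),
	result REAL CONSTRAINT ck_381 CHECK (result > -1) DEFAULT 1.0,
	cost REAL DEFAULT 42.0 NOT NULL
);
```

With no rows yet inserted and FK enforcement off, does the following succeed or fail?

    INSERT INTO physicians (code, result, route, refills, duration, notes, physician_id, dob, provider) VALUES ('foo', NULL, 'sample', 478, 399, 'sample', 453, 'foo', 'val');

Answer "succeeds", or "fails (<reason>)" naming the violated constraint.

result is explicitly set to NULL, but result is declared NOT NULL.

fails (NOT NULL on result)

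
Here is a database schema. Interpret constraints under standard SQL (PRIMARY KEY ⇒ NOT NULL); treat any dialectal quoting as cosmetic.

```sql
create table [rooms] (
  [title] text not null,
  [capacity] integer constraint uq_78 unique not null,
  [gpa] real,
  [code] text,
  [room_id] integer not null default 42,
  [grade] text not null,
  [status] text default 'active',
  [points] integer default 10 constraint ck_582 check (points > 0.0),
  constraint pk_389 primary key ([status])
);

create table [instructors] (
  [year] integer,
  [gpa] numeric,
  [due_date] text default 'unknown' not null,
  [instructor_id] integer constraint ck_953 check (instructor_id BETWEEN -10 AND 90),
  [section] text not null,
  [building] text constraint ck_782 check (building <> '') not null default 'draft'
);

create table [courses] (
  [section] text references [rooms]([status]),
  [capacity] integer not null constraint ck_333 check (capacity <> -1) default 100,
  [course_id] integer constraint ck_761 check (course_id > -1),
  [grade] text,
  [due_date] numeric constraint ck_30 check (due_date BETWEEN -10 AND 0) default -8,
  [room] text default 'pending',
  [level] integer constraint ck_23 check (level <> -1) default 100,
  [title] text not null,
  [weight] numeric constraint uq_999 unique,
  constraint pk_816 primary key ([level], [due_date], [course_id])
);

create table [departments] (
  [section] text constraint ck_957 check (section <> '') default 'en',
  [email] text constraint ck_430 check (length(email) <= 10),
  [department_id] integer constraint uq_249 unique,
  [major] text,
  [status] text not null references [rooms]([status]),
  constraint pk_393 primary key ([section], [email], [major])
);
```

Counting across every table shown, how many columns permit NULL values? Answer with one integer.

11

rooms: 3 nullable (gpa, code, points — PK (status) and explicit NOT NULL columns excluded).
instructors: 3 nullable (year, gpa, instructor_id — PK none and explicit NOT NULL columns excluded).
courses: 4 nullable (section, grade, room, weight — PK (level, due_date, course_id) and explicit NOT NULL columns excluded).
departments: 1 nullable (department_id — PK (section, email, major) and explicit NOT NULL columns excluded).
Total: 3 + 3 + 4 + 1 = 11.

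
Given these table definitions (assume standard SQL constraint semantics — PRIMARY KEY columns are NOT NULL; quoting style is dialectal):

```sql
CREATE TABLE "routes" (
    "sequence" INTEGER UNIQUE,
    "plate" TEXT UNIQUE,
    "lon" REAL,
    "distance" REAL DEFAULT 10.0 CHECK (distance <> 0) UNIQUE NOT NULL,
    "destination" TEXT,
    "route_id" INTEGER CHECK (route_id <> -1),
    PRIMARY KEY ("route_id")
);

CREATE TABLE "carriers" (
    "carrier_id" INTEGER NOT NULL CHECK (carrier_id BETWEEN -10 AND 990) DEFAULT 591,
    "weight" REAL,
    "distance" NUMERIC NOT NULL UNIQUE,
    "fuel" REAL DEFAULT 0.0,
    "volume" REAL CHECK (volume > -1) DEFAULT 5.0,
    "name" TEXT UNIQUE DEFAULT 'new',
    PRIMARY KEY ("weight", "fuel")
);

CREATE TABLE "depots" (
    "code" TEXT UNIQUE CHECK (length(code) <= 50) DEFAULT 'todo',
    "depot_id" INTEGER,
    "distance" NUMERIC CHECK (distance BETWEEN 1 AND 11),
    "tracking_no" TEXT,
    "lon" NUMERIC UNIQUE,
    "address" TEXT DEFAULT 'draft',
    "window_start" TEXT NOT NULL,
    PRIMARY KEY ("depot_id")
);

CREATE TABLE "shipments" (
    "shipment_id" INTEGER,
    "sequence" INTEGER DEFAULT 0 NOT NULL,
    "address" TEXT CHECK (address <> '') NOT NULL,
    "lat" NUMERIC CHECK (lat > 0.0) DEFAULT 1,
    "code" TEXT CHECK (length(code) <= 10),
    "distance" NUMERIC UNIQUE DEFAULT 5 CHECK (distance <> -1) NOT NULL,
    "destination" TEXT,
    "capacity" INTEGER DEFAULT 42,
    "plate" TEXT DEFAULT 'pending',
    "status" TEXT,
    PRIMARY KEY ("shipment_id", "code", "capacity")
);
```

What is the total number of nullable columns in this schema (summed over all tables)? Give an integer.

routes: 4 nullable (sequence, plate, lon, destination — PK (route_id) and explicit NOT NULL columns excluded).
carriers: 2 nullable (volume, name — PK (weight, fuel) and explicit NOT NULL columns excluded).
depots: 5 nullable (code, distance, tracking_no, lon, address — PK (depot_id) and explicit NOT NULL columns excluded).
shipments: 4 nullable (lat, destination, plate, status — PK (shipment_id, code, capacity) and explicit NOT NULL columns excluded).
Total: 4 + 2 + 5 + 4 = 15.

15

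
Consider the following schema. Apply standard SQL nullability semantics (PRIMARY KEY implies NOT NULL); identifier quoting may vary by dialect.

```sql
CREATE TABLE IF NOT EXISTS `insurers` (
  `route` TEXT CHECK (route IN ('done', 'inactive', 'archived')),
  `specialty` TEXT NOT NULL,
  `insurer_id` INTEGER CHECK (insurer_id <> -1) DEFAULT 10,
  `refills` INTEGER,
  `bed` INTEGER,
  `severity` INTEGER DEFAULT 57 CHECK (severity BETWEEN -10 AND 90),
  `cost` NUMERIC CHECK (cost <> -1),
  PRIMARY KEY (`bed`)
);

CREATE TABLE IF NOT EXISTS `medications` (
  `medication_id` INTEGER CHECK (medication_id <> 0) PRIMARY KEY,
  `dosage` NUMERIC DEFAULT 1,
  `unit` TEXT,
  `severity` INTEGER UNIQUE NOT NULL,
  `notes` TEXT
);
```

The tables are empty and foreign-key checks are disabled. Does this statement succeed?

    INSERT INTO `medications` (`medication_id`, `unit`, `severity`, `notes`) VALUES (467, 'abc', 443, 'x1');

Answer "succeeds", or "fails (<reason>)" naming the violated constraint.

NOT NULL columns: medication_id is supplied; severity is supplied.
CHECK constraints: 467 satisfies (medication_id <> 0).
No constraint is violated.

succeeds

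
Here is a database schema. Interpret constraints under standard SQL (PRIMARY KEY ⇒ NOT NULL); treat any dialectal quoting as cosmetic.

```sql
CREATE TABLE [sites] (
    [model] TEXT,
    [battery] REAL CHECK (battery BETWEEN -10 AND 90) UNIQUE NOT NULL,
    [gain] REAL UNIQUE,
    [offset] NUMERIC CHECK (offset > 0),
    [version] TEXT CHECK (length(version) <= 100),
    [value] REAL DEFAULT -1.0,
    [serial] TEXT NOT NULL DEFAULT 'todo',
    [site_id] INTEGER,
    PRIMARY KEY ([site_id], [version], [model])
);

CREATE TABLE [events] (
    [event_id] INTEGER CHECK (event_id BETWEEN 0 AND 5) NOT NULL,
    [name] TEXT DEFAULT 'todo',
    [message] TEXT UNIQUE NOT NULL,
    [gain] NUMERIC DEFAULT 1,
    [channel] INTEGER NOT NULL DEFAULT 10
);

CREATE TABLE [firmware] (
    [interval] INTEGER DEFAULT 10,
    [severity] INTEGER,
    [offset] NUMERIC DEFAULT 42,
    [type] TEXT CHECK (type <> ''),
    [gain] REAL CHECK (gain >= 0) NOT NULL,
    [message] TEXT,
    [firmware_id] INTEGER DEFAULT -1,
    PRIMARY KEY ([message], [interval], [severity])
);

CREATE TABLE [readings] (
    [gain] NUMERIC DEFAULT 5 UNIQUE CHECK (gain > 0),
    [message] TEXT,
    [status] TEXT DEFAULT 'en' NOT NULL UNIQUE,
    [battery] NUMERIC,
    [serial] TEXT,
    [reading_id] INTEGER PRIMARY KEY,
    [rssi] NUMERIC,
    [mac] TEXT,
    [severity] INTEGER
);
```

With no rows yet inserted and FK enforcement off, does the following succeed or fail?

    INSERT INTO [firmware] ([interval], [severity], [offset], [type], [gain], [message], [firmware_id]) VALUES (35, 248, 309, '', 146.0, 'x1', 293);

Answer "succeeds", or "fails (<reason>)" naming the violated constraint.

fails (CHECK on type)

The value '' for type violates CHECK (type <> '').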